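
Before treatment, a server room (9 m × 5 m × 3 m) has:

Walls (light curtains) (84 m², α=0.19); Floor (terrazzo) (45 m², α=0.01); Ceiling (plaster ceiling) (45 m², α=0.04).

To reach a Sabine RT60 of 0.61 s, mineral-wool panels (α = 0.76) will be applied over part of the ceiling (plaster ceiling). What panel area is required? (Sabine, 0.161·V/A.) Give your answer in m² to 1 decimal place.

24.2

Equivalent absorption area: A₁ = 84·0.19 + 45·0.01 + 45·0.04 = 18.210 m².
V = 135 m³. Target absorption A₂ = 0.161 × 135 / 0.61 = 35.631 sabins.
ΔA needed = 35.631 − 18.210 = 17.421 sabins.
Net gain per m²: Δα = 0.76 − 0.04 = 0.72.
Panel area = 17.421 / 0.72 = 24.2 m².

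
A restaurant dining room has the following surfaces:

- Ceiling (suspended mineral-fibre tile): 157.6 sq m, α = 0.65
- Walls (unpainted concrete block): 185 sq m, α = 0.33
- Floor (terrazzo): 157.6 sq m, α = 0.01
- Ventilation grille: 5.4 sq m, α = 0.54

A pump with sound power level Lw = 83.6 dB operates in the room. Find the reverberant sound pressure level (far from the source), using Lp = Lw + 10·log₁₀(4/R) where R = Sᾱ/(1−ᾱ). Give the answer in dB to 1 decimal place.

65.6 dB

A = 167.982 sabins; S = 505.6 sq m.
ᾱ = 0.3322, so room constant R = A/(1−ᾱ) = 251.545 sq m.
Lp = 83.6 + 10·log₁₀(4/251.545) = 83.6 + (-17.99) = 65.6 dB.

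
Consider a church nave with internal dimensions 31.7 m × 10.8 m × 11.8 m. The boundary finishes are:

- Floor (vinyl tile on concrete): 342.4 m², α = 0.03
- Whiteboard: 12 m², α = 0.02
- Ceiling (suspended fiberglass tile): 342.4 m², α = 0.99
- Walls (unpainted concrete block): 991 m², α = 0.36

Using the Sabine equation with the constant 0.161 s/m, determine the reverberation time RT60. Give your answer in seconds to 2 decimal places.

0.92 seconds

Total absorption A = 342.4×0.03 + 12×0.02 + 342.4×0.99 + 991×0.36
  = 10.272 + 0.240 + 338.976 + 356.760 = 706.248 m² sabins.
V = 31.7·10.8·11.8 = 4039.848 m³.
RT60 = 0.161 · V / A = 0.161 × 4039.848 / 706.248 = 0.92 s.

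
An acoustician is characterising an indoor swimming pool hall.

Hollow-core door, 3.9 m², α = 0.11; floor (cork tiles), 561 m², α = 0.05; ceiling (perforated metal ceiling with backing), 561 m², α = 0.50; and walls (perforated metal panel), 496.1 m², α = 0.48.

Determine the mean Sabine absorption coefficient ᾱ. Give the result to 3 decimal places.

Total surface area S = 1622.0 m².
Weighted sum Σ Sα = 547.107.
ᾱ = 547.107 / 1622.0 = 0.337.

0.337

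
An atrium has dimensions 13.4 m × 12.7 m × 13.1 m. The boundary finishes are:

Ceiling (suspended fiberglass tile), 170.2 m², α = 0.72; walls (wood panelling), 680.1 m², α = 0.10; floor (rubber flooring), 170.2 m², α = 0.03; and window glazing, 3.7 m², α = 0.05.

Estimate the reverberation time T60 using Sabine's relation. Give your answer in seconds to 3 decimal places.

Equivalent absorption area: A = 170.2*0.72 + 680.1*0.10 + 170.2*0.03 + 3.7*0.05 = 195.845 m².
Volume V = 13.4 × 12.7 × 13.1 = 2229.358 m³.
RT60 = 0.161 · V / A = 0.161 × 2229.358 / 195.845 = 1.833 s.

1.833 seconds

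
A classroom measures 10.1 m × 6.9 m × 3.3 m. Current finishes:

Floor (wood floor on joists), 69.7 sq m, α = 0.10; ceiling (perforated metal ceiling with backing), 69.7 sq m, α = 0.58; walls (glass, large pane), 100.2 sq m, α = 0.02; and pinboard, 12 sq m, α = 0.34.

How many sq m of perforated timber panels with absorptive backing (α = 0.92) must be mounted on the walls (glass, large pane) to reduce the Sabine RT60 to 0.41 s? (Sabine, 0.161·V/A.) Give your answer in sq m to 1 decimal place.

40.9

A₁ = Σ Sᵢαᵢ = 69.7·0.10 + 69.7·0.58 + 100.2·0.02 + 12·0.34 = 53.480 sabins.
V = 229.977 m³. Target absorption A₂ = 0.161 × 229.977 / 0.41 = 90.308 sabins.
Absorption to add: 90.308 − 53.480 = 36.828 sabins.
Each sq m of panel replacing the walls (glass, large pane) adds (0.92 − 0.02) = 0.90 sabins.
Panel area = 36.828 / 0.90 = 40.9 sq m.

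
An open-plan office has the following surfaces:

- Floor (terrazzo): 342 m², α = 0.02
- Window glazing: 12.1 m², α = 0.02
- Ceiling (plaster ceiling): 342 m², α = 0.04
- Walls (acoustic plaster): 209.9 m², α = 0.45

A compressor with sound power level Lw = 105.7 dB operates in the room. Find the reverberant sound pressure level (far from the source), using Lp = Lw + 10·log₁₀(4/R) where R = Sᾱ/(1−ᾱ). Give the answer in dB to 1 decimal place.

A = 115.217 sabins; S = 906.0 m².
ᾱ = 115.217/906.0 = 0.1272; R = Sᾱ/(1−ᾱ) = 115.217/(1−0.1272) = 132.008 m².
Lp = 105.7 + 10·log₁₀(4/132.008) = 105.7 + (-15.19) = 90.5 dB.

90.5 dB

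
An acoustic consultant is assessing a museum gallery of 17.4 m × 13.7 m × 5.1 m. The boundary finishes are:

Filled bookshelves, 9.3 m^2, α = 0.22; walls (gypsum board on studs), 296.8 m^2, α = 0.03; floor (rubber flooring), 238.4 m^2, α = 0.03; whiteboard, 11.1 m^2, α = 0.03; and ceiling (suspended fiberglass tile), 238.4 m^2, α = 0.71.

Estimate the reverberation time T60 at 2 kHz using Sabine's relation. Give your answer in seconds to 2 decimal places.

1.04 s

Equivalent absorption area: A = 9.3*0.22 + 296.8*0.03 + 238.4*0.03 + 11.1*0.03 + 238.4*0.71 = 187.699 m^2.
Room volume: 1215.738 m³.
RT60 = 0.161 · V / A = 0.161 × 1215.738 / 187.699 = 1.04 s.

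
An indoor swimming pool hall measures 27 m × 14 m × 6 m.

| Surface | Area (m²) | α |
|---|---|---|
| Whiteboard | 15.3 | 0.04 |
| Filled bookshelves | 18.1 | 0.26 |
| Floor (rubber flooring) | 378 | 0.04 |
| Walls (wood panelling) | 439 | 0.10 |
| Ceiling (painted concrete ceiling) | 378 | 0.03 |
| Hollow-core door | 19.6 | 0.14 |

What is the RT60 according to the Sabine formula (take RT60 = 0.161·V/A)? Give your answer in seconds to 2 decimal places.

4.66 s

Total absorption A = 15.3×0.04 + 18.1×0.26 + 378×0.04 + 439×0.10 + 378×0.03 + 19.6×0.14
  = 0.612 + 4.706 + 15.120 + 43.900 + 11.340 + 2.744 = 78.422 m² sabins.
V = 27·14·6 = 2268 m³.
T = 0.161 V/A = 0.161·2268/78.422 = 4.66 s.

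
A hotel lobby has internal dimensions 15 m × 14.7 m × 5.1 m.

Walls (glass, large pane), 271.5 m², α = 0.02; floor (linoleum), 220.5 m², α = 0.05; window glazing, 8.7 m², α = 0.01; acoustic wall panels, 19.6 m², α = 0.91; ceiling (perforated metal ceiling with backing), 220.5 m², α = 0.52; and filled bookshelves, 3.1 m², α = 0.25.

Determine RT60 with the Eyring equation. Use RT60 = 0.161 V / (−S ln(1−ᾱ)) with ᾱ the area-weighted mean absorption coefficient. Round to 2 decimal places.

S = Σ Sᵢ = 743.9 m².
Absorption A = 271.5×0.02 + 220.5×0.05 + 8.7×0.01 + 19.6×0.91 + 220.5×0.52 + 3.1×0.25 = 149.813 sabins.
Mean coefficient ᾱ = A/S = 0.2014.
Eyring denominator: −S ln(1−ᾱ) = 167.299.
V = 15 × 14.7 × 5.1 = 1124.55 m³.
T = 0.161·V/[−S·ln(1−ᾱ)] = 0.161·1124.55/167.299 = 1.08 s.

1.08 sec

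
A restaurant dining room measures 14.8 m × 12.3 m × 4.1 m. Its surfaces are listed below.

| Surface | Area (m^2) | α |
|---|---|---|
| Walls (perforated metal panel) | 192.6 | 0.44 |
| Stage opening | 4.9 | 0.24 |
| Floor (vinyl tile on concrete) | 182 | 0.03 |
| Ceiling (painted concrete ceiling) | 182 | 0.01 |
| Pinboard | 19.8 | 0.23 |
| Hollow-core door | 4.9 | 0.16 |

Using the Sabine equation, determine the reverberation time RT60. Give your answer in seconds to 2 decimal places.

1.22 seconds

A = Σ Sᵢαᵢ = 192.6*0.44 + 4.9*0.24 + 182*0.03 + 182*0.01 + 19.8*0.23 + 4.9*0.16 = 98.538 sabins.
Room volume: 746.364 m³.
T = 0.161 V/A = 0.161·746.364/98.538 = 1.22 s.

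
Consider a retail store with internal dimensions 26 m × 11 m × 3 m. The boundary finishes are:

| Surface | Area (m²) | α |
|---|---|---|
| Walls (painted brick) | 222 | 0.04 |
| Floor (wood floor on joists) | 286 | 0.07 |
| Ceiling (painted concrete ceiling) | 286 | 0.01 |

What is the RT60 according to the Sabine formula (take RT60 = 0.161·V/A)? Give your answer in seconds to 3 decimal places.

Summing Sᵢαᵢ: 8.880 + 20.020 + 2.860 → A = 31.760 sabins.
V = 26·11·3 = 858 m³.
Sabine: RT60 = 0.161 × 858 / 31.760 = 4.349 s.

4.349 sec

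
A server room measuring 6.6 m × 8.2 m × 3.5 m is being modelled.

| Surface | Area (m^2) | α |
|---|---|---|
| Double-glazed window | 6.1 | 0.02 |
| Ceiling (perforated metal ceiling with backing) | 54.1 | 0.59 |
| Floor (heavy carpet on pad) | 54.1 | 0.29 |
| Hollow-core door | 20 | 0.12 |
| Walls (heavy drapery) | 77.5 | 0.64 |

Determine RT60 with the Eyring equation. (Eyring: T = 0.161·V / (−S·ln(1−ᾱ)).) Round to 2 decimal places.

0.23 s

S = Σ Sᵢ = 211.8 m^2.
Σ(Sᵢαᵢ) = 6.1×0.02 + 54.1×0.59 + 54.1×0.29 + 20×0.12 + 77.5×0.64 = 99.730.
Mean coefficient ᾱ = A/S = 0.4709.
Eyring denominator: −S ln(1−ᾱ) = 134.827.
V = 6.6 × 8.2 × 3.5 = 189.42 m³.
RT60 = 0.161 × 189.42 / 134.827 = 0.23 s.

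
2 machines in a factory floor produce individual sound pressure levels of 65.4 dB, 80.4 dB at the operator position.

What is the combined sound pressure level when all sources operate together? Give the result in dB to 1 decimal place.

80.5 dB

Converting to relative power and adding: 10^(65.4/10) + 10^(80.4/10) = 1.131e+08.
Back to dB: 10·log₁₀ Σ = 80.5 dB.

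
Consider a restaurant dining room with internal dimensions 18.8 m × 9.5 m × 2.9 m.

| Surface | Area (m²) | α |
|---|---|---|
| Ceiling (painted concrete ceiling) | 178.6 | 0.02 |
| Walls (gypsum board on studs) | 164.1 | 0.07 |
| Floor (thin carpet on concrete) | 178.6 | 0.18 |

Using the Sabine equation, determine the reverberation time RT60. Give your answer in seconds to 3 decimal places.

Equivalent absorption area: A = 178.6·0.02 + 164.1·0.07 + 178.6·0.18 = 47.207 m².
Volume V = 18.8 × 9.5 × 2.9 = 517.94 m³.
T = 0.161 V/A = 0.161·517.94/47.207 = 1.766 s.

1.766 s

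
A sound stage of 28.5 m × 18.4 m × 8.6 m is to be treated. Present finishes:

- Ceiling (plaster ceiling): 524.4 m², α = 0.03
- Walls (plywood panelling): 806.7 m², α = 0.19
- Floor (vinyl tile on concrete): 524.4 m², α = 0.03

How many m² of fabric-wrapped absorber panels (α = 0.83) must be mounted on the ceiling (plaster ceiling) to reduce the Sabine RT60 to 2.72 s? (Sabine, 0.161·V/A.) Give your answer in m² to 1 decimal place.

102.8

Equivalent absorption area: A₁ = 524.4·0.03 + 806.7·0.19 + 524.4·0.03 = 184.737 m².
V = 4509.84 m³. Target absorption A₂ = 0.161 × 4509.84 / 2.72 = 266.943 sabins.
ΔA needed = 266.943 − 184.737 = 82.206 sabins.
Each m² of panel replacing the ceiling (plaster ceiling) adds (0.83 − 0.03) = 0.80 sabins.
Panel area = 82.206 / 0.80 = 102.8 m².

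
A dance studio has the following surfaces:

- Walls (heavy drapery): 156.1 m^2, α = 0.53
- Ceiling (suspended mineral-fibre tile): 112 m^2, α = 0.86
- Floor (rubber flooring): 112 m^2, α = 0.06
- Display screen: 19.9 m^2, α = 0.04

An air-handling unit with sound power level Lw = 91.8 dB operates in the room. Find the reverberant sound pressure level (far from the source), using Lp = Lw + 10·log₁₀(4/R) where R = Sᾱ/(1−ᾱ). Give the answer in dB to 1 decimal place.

A = 186.569 sabins; S = 400.0 m^2.
ᾱ = 0.4664, so room constant R = A/(1−ᾱ) = 349.642 m^2.
Lp = Lw + 10 log₁₀(4/R) = 91.8 -19.42 = 72.4 dB.

72.4 dB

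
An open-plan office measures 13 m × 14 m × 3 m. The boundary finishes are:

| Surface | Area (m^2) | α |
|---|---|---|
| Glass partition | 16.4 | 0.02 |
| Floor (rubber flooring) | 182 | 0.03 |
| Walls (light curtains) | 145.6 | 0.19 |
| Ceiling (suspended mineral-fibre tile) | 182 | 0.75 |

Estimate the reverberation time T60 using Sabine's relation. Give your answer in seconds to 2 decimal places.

A = Σ Sᵢαᵢ = 16.4*0.02 + 182*0.03 + 145.6*0.19 + 182*0.75 = 169.952 sabins.
V = 13·14·3 = 546 m³.
T = 0.161 V/A = 0.161·546/169.952 = 0.52 s.

0.52 seconds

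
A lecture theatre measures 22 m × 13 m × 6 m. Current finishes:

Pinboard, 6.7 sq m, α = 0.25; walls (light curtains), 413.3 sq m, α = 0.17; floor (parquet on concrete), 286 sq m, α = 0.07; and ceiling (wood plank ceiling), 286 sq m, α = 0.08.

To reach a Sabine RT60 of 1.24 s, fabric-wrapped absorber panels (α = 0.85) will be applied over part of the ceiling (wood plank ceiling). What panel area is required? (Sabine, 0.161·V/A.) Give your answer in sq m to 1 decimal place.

140.2

Summing Sᵢαᵢ: 1.675 + 70.261 + 20.020 + 22.880 → A₁ = 114.836 sabins.
V = 1716 m³. Target absorption A₂ = 0.161 × 1716 / 1.24 = 222.803 sabins.
Absorption to add: 222.803 − 114.836 = 107.967 sabins.
Each sq m of panel replacing the ceiling (wood plank ceiling) adds (0.85 − 0.08) = 0.77 sabins.
Area = ΔA/Δα = 107.967/0.77 = 140.2 sq m.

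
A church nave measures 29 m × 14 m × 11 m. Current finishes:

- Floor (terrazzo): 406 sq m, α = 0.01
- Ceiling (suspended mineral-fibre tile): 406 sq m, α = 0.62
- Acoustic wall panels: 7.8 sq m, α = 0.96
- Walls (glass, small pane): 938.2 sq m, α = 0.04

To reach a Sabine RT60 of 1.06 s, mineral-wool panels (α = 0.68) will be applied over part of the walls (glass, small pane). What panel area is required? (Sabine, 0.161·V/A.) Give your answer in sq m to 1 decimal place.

Summing Sᵢαᵢ: 4.060 + 251.720 + 7.488 + 37.528 → A₁ = 300.796 sabins.
V = 4466 m³. Target absorption A₂ = 0.161 × 4466 / 1.06 = 678.326 sabins.
ΔA needed = 678.326 − 300.796 = 377.530 sabins.
Net gain per sq m: Δα = 0.68 − 0.04 = 0.64.
Panel area = 377.530 / 0.64 = 589.9 sq m.

589.9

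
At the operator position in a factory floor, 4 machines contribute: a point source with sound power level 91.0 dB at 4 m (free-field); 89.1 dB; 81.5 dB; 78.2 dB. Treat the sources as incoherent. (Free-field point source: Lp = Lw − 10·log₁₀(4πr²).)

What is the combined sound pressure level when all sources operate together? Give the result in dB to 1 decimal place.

90.1 dB

Source at 4 m: Lp = 91.0 − 10·log₁₀(4π·4²) = 91.0 − 10·log₁₀(201.062) = 68.0 dB.
Σ 10^(Lᵢ/10) = 1.026e+09.
Back to dB: 10·log₁₀ Σ = 90.1 dB.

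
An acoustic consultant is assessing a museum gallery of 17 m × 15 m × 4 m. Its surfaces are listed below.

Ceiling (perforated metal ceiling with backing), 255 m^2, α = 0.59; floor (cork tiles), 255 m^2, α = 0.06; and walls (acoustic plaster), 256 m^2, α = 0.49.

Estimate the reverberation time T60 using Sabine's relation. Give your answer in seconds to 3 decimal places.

0.564 s

Total absorption A = 255×0.59 + 255×0.06 + 256×0.49
  = 150.450 + 15.300 + 125.440 = 291.190 m^2 sabins.
V = 17·15·4 = 1020 m³.
RT60 = 0.161 · V / A = 0.161 × 1020 / 291.190 = 0.564 s.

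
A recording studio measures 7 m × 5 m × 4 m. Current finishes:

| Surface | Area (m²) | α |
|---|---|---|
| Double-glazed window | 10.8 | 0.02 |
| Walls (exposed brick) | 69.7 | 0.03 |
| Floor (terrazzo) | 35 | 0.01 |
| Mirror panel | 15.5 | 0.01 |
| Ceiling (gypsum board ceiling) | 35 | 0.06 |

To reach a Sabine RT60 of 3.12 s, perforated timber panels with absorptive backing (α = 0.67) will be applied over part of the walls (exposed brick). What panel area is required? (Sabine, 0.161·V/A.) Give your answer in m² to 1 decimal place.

A₁ = Σ Sᵢαᵢ = 10.8×0.02 + 69.7×0.03 + 35×0.01 + 15.5×0.01 + 35×0.06 = 4.912 sabins.
V = 140 m³. Target absorption A₂ = 0.161 × 140 / 3.12 = 7.224 sabins.
Absorption to add: 7.224 − 4.912 = 2.312 sabins.
Each m² of panel replacing the walls (exposed brick) adds (0.67 − 0.03) = 0.64 sabins.
Area = ΔA/Δα = 2.312/0.64 = 3.6 m².

3.6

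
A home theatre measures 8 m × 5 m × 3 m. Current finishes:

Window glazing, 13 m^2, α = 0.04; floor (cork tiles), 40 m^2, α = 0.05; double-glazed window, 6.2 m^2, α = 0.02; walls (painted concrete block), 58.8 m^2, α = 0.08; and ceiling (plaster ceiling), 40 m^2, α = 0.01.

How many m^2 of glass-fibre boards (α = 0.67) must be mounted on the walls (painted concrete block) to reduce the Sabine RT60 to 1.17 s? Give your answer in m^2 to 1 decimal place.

A₁ = Σ Sᵢαᵢ = 13×0.04 + 40×0.05 + 6.2×0.02 + 58.8×0.08 + 40×0.01 = 7.748 sabins.
V = 120 m³. Target absorption A₂ = 0.161 × 120 / 1.17 = 16.513 sabins.
ΔA needed = 16.513 − 7.748 = 8.765 sabins.
Net gain per m^2: Δα = 0.67 − 0.08 = 0.59.
Panel area = 8.765 / 0.59 = 14.9 m^2.

14.9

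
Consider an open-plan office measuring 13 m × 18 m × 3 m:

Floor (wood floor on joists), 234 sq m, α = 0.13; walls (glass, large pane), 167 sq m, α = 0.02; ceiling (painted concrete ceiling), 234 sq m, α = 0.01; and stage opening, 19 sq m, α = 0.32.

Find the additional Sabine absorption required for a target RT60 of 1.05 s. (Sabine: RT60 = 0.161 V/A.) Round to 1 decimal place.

Total absorption A₁ = 234*0.13 + 167*0.02 + 234*0.01 + 19*0.32
  = 30.420 + 3.340 + 2.340 + 6.080 = 42.180 sq m sabins.
For T = 1.05 s, need A₂ = 0.161·V/T = 0.161·702/1.05 = 107.640 sabins.
ΔA = A₂ − A₁ = 107.640 − 42.180 = 65.5 sabins.

65.5 sabins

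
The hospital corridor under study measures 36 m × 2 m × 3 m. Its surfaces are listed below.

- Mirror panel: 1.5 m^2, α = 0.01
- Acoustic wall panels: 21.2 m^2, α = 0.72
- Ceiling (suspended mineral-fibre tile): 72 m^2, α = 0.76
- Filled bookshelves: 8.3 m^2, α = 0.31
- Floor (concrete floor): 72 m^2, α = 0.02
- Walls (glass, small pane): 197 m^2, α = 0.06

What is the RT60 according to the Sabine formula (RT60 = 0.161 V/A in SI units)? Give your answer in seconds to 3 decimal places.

0.405 sec

Equivalent absorption area: A = 1.5*0.01 + 21.2*0.72 + 72*0.76 + 8.3*0.31 + 72*0.02 + 197*0.06 = 85.832 m^2.
Room volume: 216 m³.
T = 0.161 V/A = 0.161·216/85.832 = 0.405 s.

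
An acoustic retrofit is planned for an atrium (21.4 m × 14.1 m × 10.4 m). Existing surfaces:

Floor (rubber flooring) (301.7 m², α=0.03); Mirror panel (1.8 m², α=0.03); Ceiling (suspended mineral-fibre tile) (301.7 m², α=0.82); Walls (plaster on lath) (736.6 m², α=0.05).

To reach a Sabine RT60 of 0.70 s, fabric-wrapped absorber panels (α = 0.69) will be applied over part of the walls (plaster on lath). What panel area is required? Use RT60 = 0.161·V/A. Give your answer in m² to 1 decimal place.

Total absorption A₁ = 301.7*0.03 + 1.8*0.03 + 301.7*0.82 + 736.6*0.05
  = 9.051 + 0.054 + 247.394 + 36.830 = 293.329 m² sabins.
Required A₂ = 0.161·3138.096/0.70 = 721.762 sabins.
Absorption to add: 721.762 − 293.329 = 428.433 sabins.
Net gain per m²: Δα = 0.69 − 0.05 = 0.64.
Panel area = 428.433 / 0.64 = 669.4 m².

669.4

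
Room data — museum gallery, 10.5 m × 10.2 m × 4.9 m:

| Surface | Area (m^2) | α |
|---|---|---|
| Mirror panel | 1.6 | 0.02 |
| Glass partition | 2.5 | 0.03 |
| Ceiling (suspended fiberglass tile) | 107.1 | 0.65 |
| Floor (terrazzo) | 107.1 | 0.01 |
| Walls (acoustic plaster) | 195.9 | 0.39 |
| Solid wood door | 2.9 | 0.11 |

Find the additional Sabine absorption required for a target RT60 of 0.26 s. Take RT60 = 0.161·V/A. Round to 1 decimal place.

Summing Sᵢαᵢ: 0.032 + 0.075 + 69.615 + 1.071 + 76.401 + 0.319 → A₁ = 147.513 sabins.
Target A₂ = 0.161·524.79/0.26 = 324.966 sabins (V = 524.79 m³).
ΔA = A₂ − A₁ = 324.966 − 147.513 = 177.5 sabins.

177.5 sabins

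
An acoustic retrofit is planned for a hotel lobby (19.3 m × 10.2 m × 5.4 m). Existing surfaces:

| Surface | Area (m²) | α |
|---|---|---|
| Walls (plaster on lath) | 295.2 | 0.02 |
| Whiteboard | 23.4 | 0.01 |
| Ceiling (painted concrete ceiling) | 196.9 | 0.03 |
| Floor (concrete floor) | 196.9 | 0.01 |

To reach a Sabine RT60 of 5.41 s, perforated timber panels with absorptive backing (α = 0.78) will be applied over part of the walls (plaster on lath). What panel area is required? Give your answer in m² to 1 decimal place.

Summing Sᵢαᵢ: 5.904 + 0.234 + 5.907 + 1.969 → A₁ = 14.014 sabins.
Required A₂ = 0.161·1063.044/5.41 = 31.636 sabins.
Absorption to add: 31.636 − 14.014 = 17.622 sabins.
Each m² of panel replacing the walls (plaster on lath) adds (0.78 − 0.02) = 0.76 sabins.
Area = ΔA/Δα = 17.622/0.76 = 23.2 m².

23.2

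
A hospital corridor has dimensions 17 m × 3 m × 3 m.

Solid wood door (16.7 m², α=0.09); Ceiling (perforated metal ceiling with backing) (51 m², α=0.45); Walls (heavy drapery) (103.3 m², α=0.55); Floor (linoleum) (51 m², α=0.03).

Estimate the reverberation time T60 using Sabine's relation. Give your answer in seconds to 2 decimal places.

A = Σ Sᵢαᵢ = 16.7*0.09 + 51*0.45 + 103.3*0.55 + 51*0.03 = 82.798 sabins.
V = 17·3·3 = 153 m³.
Sabine: RT60 = 0.161 × 153 / 82.798 = 0.30 s.

0.30 s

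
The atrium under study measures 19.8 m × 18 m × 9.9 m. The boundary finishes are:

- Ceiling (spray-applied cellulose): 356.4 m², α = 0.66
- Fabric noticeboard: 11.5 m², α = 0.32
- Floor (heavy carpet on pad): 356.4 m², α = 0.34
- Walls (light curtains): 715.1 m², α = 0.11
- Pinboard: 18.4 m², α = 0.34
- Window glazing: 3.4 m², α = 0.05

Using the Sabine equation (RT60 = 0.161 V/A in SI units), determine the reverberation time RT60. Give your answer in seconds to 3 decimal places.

Equivalent absorption area: A = 356.4×0.66 + 11.5×0.32 + 356.4×0.34 + 715.1×0.11 + 18.4×0.34 + 3.4×0.05 = 445.167 m².
Volume V = 19.8 × 18 × 9.9 = 3528.36 m³.
RT60 = 0.161 · V / A = 0.161 × 3528.36 / 445.167 = 1.276 s.

1.276 s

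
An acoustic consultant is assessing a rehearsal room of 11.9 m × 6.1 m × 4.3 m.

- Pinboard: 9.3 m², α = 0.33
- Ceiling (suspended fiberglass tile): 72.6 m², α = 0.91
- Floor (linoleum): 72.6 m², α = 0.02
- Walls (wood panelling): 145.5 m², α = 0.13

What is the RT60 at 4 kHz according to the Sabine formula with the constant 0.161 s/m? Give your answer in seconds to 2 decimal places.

Total absorption A = 9.3·0.33 + 72.6·0.91 + 72.6·0.02 + 145.5·0.13
  = 3.069 + 66.066 + 1.452 + 18.915 = 89.502 m² sabins.
V = 11.9·6.1·4.3 = 312.137 m³.
Sabine: RT60 = 0.161 × 312.137 / 89.502 = 0.56 s.

0.56 seconds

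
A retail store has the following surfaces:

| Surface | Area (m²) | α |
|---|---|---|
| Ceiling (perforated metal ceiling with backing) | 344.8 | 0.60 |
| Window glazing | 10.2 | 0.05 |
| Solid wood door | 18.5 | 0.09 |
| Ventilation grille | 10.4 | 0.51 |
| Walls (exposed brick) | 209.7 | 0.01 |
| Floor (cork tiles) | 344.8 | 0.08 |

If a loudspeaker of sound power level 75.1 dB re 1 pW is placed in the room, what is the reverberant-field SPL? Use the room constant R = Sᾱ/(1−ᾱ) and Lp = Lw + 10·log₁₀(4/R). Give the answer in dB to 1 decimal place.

55.9 dB

Σ(Sᵢαᵢ) = 344.8·0.60 + 10.2·0.05 + 18.5·0.09 + 10.4·0.51 + 209.7·0.01 + 344.8·0.08 = 244.040; total area S = 938.4 m².
ᾱ = 244.040/938.4 = 0.2601; R = Sᾱ/(1−ᾱ) = 244.040/(1−0.2601) = 329.828 m².
Lp = 75.1 + 10·log₁₀(4/329.828) = 75.1 + (-19.16) = 55.9 dB.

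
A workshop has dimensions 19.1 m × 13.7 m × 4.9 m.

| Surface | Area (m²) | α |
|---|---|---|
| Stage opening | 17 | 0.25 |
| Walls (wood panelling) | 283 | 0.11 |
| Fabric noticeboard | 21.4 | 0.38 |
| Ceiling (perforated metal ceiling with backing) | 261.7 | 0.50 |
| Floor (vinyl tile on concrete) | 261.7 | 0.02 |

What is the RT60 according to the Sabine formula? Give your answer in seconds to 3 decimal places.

1.149 s

Summing Sᵢαᵢ: 4.250 + 31.130 + 8.132 + 130.850 + 5.234 → A = 179.596 sabins.
Volume V = 19.1 × 13.7 × 4.9 = 1282.183 m³.
RT60 = 0.161 · V / A = 0.161 × 1282.183 / 179.596 = 1.149 s.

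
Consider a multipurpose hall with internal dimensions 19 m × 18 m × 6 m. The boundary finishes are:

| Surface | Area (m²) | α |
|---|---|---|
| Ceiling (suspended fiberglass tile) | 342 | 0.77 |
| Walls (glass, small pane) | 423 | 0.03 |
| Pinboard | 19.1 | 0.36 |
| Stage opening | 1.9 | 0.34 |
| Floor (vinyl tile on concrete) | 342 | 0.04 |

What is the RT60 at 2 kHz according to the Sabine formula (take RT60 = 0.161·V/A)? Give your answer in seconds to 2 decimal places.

1.11 sec

A = Σ Sᵢαᵢ = 342×0.77 + 423×0.03 + 19.1×0.36 + 1.9×0.34 + 342×0.04 = 297.232 sabins.
V = 19·18·6 = 2052 m³.
RT60 = 0.161 · V / A = 0.161 × 2052 / 297.232 = 1.11 s.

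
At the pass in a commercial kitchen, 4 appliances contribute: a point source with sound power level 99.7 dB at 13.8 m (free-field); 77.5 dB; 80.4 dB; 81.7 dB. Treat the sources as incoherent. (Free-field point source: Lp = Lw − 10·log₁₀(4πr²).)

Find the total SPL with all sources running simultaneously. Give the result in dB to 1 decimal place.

85.0 dB

Source at 13.8 m: Lp = 99.7 − 10·log₁₀(4π·13.8²) = 99.7 − 10·log₁₀(2393.140) = 65.9 dB.
Σ 10^(Lᵢ/10) = 3.177e+08.
Back to dB: 10·log₁₀ Σ = 85.0 dB.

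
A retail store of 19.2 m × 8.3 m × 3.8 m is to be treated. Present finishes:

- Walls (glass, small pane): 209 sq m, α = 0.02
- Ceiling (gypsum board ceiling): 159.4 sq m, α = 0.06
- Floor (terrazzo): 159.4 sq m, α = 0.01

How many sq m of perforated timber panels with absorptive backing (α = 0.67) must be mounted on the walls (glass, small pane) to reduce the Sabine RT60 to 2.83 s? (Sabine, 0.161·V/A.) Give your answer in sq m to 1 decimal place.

Equivalent absorption area: A₁ = 209·0.02 + 159.4·0.06 + 159.4·0.01 = 15.338 sq m.
V = 605.568 m³. Target absorption A₂ = 0.161 × 605.568 / 2.83 = 34.451 sabins.
ΔA needed = 34.451 − 15.338 = 19.113 sabins.
Net gain per sq m: Δα = 0.67 − 0.02 = 0.65.
Panel area = 19.113 / 0.65 = 29.4 sq m.

29.4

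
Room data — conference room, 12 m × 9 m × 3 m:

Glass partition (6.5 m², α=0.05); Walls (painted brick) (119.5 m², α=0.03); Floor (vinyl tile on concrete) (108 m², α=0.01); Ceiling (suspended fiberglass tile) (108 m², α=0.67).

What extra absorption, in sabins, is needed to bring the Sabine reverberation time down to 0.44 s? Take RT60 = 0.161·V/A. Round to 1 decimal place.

41.2 sabins

Summing Sᵢαᵢ: 0.325 + 3.585 + 1.080 + 72.360 → A₁ = 77.350 sabins.
Target A₂ = 0.161·324/0.44 = 118.555 sabins (V = 324 m³).
ΔA = A₂ − A₁ = 118.555 − 77.350 = 41.2 sabins.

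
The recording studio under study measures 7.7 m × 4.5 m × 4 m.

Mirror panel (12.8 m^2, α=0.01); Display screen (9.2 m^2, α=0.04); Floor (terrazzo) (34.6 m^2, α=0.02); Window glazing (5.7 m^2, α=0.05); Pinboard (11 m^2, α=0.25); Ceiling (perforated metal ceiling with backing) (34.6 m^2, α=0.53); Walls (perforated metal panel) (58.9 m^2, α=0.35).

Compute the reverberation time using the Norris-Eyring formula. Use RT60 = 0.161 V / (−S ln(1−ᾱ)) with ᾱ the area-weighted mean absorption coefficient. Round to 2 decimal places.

S = Σ Sᵢ = 166.8 m^2.
Σ(Sᵢαᵢ) = 12.8·0.01 + 9.2·0.04 + 34.6·0.02 + 5.7·0.05 + 11·0.25 + 34.6·0.53 + 58.9·0.35 = 43.176.
ᾱ = 43.176 / 166.8 = 0.2588.
−S·ln(1−ᾱ) = −166.8 × ln(1 − 0.2588) = 49.954.
V = 7.7 × 4.5 × 4 = 138.6 m³.
RT60 = 0.161 × 138.6 / 49.954 = 0.45 s.

0.45 s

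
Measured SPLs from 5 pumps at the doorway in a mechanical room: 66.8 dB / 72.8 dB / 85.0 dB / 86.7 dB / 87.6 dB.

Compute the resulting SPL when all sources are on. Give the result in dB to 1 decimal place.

91.4 dB

Σ 10^(Lᵢ/10) = 1.383e+09.
L_total = 10·log₁₀(1.383e+09) = 91.4 dB.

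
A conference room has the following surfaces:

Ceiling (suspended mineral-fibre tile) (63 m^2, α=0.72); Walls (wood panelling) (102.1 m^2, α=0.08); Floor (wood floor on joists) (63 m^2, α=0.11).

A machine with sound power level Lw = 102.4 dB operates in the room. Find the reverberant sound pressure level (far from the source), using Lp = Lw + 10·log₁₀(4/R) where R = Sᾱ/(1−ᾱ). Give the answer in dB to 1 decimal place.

89.3 dB

Σ(Sᵢαᵢ) = 63×0.72 + 102.1×0.08 + 63×0.11 = 60.458; total area S = 228.1 m^2.
ᾱ = 0.2651, so room constant R = A/(1−ᾱ) = 82.267 m^2.
Lp = 102.4 + 10·log₁₀(4/82.267) = 102.4 + (-13.13) = 89.3 dB.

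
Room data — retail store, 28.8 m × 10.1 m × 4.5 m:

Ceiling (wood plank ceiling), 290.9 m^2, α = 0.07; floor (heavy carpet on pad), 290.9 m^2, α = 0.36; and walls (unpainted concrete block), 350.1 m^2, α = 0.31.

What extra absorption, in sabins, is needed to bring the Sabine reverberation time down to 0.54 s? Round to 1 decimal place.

Summing Sᵢαᵢ: 20.363 + 104.724 + 108.531 → A₁ = 233.618 sabins.
Target A₂ = 0.161·1308.96/0.54 = 390.264 sabins (V = 1308.96 m³).
Additional absorption ΔA = 390.264 − 233.618 = 156.6 sabins.

156.6 sabins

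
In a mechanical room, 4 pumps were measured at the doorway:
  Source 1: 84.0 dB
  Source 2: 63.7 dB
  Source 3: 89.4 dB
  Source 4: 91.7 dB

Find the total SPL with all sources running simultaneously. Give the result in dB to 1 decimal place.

94.2 dB

Sum in the linear (power) domain: Σ 10^(Lᵢ/10) = 10^(84.0/10) + 10^(63.7/10) + 10^(89.4/10) + 10^(91.7/10) = 2.604e+09.
Back to dB: 10·log₁₀ Σ = 94.2 dB.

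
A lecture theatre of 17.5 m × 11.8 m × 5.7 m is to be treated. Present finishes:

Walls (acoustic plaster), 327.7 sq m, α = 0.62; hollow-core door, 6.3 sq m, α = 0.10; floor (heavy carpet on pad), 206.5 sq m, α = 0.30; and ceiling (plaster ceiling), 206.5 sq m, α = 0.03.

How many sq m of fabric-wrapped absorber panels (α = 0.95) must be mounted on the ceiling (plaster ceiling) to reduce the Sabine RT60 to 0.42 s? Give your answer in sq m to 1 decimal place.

Summing Sᵢαᵢ: 203.174 + 0.630 + 61.950 + 6.195 → A₁ = 271.949 sabins.
V = 1177.05 m³. Target absorption A₂ = 0.161 × 1177.05 / 0.42 = 451.203 sabins.
Absorption to add: 451.203 − 271.949 = 179.254 sabins.
Net gain per sq m: Δα = 0.95 − 0.03 = 0.92.
Area = ΔA/Δα = 179.254/0.92 = 194.8 sq m.

194.8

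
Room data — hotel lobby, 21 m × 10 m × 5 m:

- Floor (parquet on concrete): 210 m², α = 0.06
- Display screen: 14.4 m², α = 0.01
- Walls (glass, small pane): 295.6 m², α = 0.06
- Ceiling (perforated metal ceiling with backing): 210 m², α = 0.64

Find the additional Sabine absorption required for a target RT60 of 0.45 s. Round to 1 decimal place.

Summing Sᵢαᵢ: 12.600 + 0.144 + 17.736 + 134.400 → A₁ = 164.880 sabins.
V = 1050 m³. Required absorption A₂ = 0.161 × 1050 / 0.45 = 375.667 sabins.
ΔA = A₂ − A₁ = 375.667 − 164.880 = 210.8 sabins.

210.8 sabins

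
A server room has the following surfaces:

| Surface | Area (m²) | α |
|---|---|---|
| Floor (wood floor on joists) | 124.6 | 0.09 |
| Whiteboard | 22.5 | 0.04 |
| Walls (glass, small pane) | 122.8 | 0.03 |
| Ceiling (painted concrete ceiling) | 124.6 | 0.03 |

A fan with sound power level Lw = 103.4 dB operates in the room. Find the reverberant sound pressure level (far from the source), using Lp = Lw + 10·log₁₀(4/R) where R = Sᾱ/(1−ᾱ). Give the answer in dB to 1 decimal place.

96.3 dB

Σ(Sᵢαᵢ) = 124.6×0.09 + 22.5×0.04 + 122.8×0.03 + 124.6×0.03 = 19.536; total area S = 394.5 m².
ᾱ = 0.0495, so room constant R = A/(1−ᾱ) = 20.553 m².
Lp = 103.4 + 10·log₁₀(4/20.553) = 103.4 + (-7.11) = 96.3 dB.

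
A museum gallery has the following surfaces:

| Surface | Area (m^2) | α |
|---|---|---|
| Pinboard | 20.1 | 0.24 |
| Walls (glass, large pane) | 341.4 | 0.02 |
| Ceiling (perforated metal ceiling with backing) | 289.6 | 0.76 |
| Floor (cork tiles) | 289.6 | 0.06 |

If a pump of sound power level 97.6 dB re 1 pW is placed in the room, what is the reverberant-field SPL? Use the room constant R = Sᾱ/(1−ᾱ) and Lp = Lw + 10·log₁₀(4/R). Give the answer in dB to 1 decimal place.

78.3 dB

Σ(Sᵢαᵢ) = 20.1×0.24 + 341.4×0.02 + 289.6×0.76 + 289.6×0.06 = 249.124; total area S = 940.7 m^2.
ᾱ = 249.124/940.7 = 0.2648; R = Sᾱ/(1−ᾱ) = 249.124/(1−0.2648) = 338.852 m^2.
Lp = Lw + 10 log₁₀(4/R) = 97.6 -19.28 = 78.3 dB.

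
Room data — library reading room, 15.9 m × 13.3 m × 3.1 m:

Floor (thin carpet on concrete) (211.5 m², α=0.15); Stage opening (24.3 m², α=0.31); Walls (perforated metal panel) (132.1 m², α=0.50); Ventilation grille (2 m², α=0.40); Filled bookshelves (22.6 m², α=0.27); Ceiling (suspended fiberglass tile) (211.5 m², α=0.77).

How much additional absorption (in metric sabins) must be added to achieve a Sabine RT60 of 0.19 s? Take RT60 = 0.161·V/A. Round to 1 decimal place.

Summing Sᵢαᵢ: 31.725 + 7.533 + 66.050 + 0.800 + 6.102 + 162.855 → A₁ = 275.065 sabins.
V = 655.557 m³. Required absorption A₂ = 0.161 × 655.557 / 0.19 = 555.498 sabins.
Additional absorption ΔA = 555.498 − 275.065 = 280.4 sabins.

280.4 sabins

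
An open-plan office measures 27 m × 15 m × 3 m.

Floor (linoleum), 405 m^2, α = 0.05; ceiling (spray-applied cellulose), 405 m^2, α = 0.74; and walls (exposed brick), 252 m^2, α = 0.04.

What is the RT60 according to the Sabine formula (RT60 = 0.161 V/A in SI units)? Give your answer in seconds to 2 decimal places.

Total absorption A = 405·0.05 + 405·0.74 + 252·0.04
  = 20.250 + 299.700 + 10.080 = 330.030 m^2 sabins.
Volume V = 27 × 15 × 3 = 1215 m³.
RT60 = 0.161 · V / A = 0.161 × 1215 / 330.030 = 0.59 s.

0.59 s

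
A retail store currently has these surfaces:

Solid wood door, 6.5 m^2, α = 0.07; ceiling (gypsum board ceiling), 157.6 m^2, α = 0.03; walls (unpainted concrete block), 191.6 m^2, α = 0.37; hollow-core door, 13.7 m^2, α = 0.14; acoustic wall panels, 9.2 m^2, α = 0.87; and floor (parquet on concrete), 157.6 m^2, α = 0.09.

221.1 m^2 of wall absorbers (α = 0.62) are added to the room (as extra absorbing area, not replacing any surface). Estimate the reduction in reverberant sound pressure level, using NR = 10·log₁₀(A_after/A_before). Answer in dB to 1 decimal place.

Total absorption A_before = 6.5·0.07 + 157.6·0.03 + 191.6·0.37 + 13.7·0.14 + 9.2·0.87 + 157.6·0.09
  = 0.455 + 4.728 + 70.892 + 1.918 + 8.004 + 14.184 = 100.181 m^2 sabins.
Treatment contributes 221.1·0.62 = 137.082 sabins.
A_after = 100.181 + 137.082 = 237.263 sabins.
NR = 10·log₁₀(237.263/100.181) = 3.7 dB.

3.7 dB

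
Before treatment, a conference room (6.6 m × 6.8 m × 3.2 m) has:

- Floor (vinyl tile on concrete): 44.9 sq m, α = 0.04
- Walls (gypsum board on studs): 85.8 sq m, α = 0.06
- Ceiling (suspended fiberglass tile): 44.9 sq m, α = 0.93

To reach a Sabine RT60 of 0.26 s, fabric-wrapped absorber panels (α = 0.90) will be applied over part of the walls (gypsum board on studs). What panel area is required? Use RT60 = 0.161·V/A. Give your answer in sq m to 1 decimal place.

A₁ = Σ Sᵢαᵢ = 44.9*0.04 + 85.8*0.06 + 44.9*0.93 = 48.701 sabins.
Required A₂ = 0.161·143.616/0.26 = 88.931 sabins.
ΔA needed = 88.931 − 48.701 = 40.230 sabins.
Net gain per sq m: Δα = 0.90 − 0.06 = 0.84.
Area = ΔA/Δα = 40.230/0.84 = 47.9 sq m.

47.9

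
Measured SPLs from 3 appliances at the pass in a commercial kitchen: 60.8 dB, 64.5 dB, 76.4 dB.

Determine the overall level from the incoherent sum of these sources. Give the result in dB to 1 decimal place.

76.8 dB

Converting to relative power and adding: 10^(60.8/10) + 10^(64.5/10) + 10^(76.4/10) = 4.767e+07.
Combined level = 10 log₁₀(4.767e+07) = 76.8 dB.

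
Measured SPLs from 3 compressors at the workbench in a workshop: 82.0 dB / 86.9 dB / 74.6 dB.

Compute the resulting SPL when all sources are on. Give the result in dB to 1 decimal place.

88.3 dB

Converting to relative power and adding: 10^(82.0/10) + 10^(86.9/10) + 10^(74.6/10) = 6.771e+08.
Combined level = 10 log₁₀(6.771e+08) = 88.3 dB.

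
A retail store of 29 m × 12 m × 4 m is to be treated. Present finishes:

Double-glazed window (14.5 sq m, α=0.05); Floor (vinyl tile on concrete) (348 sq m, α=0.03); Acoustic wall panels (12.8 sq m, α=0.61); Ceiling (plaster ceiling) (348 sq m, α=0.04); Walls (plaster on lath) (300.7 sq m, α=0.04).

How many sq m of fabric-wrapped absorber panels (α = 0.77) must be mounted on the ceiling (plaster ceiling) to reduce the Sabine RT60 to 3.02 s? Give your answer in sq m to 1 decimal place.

40.1

Equivalent absorption area: A₁ = 14.5·0.05 + 348·0.03 + 12.8·0.61 + 348·0.04 + 300.7·0.04 = 44.921 sq m.
Required A₂ = 0.161·1392/3.02 = 74.209 sabins.
ΔA needed = 74.209 − 44.921 = 29.288 sabins.
Each sq m of panel replacing the ceiling (plaster ceiling) adds (0.77 − 0.04) = 0.73 sabins.
Panel area = 29.288 / 0.73 = 40.1 sq m.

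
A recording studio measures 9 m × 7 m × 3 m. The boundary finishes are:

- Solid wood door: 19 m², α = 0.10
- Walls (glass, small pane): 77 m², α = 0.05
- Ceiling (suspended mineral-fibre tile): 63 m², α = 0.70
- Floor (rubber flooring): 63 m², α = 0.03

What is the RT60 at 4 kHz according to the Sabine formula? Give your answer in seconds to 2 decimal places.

A = Σ Sᵢαᵢ = 19·0.10 + 77·0.05 + 63·0.70 + 63·0.03 = 51.740 sabins.
Room volume: 189 m³.
Sabine: RT60 = 0.161 × 189 / 51.740 = 0.59 s.

0.59 seconds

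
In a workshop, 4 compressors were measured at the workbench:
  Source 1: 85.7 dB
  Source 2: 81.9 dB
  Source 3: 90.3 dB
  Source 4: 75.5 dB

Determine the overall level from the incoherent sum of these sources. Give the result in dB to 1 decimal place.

Converting to relative power and adding: 10^(85.7/10) + 10^(81.9/10) + 10^(90.3/10) + 10^(75.5/10) = 1.633e+09.
L_total = 10·log₁₀(1.633e+09) = 92.1 dB.

92.1 dB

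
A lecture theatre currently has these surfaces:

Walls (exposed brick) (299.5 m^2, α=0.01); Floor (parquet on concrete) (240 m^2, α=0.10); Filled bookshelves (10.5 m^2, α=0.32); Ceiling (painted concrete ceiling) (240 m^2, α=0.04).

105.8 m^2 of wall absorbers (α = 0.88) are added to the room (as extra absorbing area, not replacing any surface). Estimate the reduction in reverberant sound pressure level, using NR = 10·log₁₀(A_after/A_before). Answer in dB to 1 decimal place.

Summing Sᵢαᵢ: 2.995 + 24.000 + 3.360 + 9.600 → A_before = 39.955 sabins.
Treatment contributes 105.8·0.88 = 93.104 sabins.
A_after = 39.955 + 93.104 = 133.059 sabins.
Reduction = 10 log₁₀(A_after/A_before) = 10 log₁₀(3.3302) = 5.2 dB.

5.2 dB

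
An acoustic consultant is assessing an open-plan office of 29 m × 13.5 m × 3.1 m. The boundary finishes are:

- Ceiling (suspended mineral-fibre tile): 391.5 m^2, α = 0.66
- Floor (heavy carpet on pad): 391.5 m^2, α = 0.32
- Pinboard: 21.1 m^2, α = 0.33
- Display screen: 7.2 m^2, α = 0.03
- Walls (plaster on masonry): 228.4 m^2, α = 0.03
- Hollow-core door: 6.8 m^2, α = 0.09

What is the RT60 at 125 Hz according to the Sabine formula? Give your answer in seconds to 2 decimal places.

Total absorption A = 391.5*0.66 + 391.5*0.32 + 21.1*0.33 + 7.2*0.03 + 228.4*0.03 + 6.8*0.09
  = 258.390 + 125.280 + 6.963 + 0.216 + 6.852 + 0.612 = 398.313 m^2 sabins.
Volume V = 29 × 13.5 × 3.1 = 1213.65 m³.
Sabine: RT60 = 0.161 × 1213.65 / 398.313 = 0.49 s.

0.49 seconds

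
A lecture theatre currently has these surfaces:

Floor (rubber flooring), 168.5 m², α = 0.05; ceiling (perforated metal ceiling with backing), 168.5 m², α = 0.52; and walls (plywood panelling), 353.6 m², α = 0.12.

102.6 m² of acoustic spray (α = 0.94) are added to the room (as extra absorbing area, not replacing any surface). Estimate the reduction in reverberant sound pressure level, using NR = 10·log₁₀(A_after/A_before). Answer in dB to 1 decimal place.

2.3 dB

Equivalent absorption area: A_before = 168.5·0.05 + 168.5·0.52 + 353.6·0.12 = 138.477 m².
Treatment contributes 102.6·0.94 = 96.444 sabins.
A_after = 138.477 + 96.444 = 234.921 sabins.
Reduction = 10 log₁₀(A_after/A_before) = 10 log₁₀(1.6965) = 2.3 dB.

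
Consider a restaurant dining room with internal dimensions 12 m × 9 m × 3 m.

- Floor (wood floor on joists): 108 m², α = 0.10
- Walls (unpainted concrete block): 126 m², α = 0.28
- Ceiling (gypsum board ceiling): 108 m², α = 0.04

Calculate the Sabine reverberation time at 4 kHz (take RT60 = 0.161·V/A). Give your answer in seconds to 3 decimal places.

Equivalent absorption area: A = 108*0.10 + 126*0.28 + 108*0.04 = 50.400 m².
V = 12·9·3 = 324 m³.
RT60 = 0.161 · V / A = 0.161 × 324 / 50.400 = 1.035 s.

1.035 seconds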